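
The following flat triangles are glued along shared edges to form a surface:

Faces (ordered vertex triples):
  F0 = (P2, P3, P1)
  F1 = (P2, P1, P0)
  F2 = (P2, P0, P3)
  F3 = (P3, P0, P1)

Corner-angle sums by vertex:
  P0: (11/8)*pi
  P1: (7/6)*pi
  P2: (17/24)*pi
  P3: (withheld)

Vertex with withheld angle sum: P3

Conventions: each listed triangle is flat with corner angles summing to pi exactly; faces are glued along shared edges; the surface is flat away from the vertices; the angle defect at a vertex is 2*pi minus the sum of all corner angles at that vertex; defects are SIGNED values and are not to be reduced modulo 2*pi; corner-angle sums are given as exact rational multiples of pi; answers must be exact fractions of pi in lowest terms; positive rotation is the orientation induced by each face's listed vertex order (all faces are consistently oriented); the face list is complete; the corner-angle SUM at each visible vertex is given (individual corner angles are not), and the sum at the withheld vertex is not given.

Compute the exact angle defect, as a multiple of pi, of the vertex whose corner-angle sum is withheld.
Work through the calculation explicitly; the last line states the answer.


V = 4, E = 6, F = 4; chi = V - E + F = 2
Gauss-Bonnet: total defect = 2*pi*chi = 4*pi; visible defects sum to (11/4)*pi

Answer: defect(P3) = (5/4)*pi


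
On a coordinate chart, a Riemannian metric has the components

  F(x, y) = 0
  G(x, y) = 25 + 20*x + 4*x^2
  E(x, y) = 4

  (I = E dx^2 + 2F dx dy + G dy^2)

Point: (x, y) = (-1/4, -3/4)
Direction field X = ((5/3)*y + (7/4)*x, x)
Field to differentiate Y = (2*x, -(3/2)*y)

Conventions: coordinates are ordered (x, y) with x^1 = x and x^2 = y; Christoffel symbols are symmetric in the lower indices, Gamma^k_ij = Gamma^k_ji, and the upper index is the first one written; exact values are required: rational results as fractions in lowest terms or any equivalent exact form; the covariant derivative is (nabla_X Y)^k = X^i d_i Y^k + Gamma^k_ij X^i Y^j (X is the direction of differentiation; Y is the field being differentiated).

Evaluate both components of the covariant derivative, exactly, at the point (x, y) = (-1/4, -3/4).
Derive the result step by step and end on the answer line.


E = 4, F = 0, G = 81/4 at the point
E_x = 0, E_y = 0, F_x = 0, F_y = 0, G_x = 18, G_y = 0
EG - F^2 = 81;  g^inv = (1/81) * [[81/4, 0], [0, 4]]
first-kind symbols [ij,l] = (1/2)(d_i g_jl + d_j g_il - d_l g_ij): [xx,x] = E_x/2 = 0, [xx,y] = F_x - E_y/2 = 0, [xy,x] = E_y/2 = 0, [xy,y] = G_x/2 = 9, [yy,x] = F_y - G_x/2 = -9, [yy,y] = G_y/2 = 0
Gamma^x_ij = (G*[ij,x] - F*[ij,y])/(EG - F^2), Gamma^y_ij = (E*[ij,y] - F*[ij,x])/(EG - F^2)
Gamma_xxx = 0, Gamma_xxy = 0, Gamma_xyy = -9/4, Gamma_yxx = 0, Gamma_yxy = 4/9, Gamma_yyy = 0
X = (-27/16, -1/4), Y = (-1/2, 9/8) at the point

Answer: (nabla_X Y)^x = -351/128, (nabla_X Y)^y = -119/288


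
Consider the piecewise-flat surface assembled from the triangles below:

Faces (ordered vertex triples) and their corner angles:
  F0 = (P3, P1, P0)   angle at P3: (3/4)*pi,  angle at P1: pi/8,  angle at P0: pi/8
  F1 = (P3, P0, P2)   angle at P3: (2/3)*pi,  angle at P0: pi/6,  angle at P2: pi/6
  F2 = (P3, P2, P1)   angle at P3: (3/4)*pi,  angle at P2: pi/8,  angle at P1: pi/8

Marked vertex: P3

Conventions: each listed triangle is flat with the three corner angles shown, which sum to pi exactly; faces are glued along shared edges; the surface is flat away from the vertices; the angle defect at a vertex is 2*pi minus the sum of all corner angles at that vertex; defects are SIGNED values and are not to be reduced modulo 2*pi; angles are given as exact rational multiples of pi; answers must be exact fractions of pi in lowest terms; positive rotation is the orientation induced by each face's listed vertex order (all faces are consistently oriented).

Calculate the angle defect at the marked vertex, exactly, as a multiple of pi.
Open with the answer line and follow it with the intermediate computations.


Answer: defect(P3) = -pi/6

Sum of corner angles at P3: (13/6)*pi
defect = 2*pi - (13/6)*pi


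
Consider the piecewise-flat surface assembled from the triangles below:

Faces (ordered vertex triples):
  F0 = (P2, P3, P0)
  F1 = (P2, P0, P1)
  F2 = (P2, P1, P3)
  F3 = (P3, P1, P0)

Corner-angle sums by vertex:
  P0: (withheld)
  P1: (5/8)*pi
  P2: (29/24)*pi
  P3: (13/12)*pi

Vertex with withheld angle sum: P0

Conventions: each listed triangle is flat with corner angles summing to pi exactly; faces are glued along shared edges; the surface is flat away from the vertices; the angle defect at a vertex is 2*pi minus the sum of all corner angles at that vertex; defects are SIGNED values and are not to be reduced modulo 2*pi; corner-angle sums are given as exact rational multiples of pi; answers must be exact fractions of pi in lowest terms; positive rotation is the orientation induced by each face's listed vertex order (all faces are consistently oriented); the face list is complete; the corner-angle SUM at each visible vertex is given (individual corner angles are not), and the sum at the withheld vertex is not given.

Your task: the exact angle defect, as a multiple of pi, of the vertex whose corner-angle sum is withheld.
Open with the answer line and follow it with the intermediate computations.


Answer: defect(P0) = (11/12)*pi

V = 4, E = 6, F = 4; chi = V - E + F = 2
Gauss-Bonnet: total defect = 2*pi*chi = 4*pi; visible defects sum to (37/12)*pi


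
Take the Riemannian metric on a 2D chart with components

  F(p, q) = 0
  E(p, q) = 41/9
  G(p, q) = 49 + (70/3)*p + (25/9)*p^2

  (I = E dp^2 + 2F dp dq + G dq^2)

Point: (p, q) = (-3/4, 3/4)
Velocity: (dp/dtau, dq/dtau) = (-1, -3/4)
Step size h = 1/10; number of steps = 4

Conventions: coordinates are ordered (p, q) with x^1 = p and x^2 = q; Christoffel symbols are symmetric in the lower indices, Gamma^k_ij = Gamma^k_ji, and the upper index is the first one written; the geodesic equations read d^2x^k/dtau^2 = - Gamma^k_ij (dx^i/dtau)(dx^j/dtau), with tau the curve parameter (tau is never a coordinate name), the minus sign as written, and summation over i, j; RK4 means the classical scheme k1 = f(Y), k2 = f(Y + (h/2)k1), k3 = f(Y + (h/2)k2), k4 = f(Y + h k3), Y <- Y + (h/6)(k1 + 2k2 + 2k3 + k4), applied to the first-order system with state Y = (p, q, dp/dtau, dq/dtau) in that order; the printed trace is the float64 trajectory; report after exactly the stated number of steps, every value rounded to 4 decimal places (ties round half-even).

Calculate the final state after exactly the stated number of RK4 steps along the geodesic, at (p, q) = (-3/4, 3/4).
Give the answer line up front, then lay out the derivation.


Answer: p = -1.0447, q = 0.4183, dp/dtau = -0.4491, dq/dtau = -0.8967

f(Y) = (dp/dtau, dq/dtau, -Gamma^p_ij Y'^i Y'^j, -Gamma^q_ij Y'^i Y'^j) with the Gammas evaluated at the stage position; h = 0.100000; intermediate values shown to 6 dp
step 0: p = -0.7500, q = 0.7500, dp/dtau = -1.0000, dq/dtau = -0.7500
step 1:
  k1: at (p, q) = (-0.750000, 0.750000), (dp/dtau, dq/dtau) = (-1.000000, -0.750000); Gamma_ppp = 0.000000, Gamma_ppq = 0.000000, Gamma_pqq = -2.103659, Gamma_qpp = 0.000000, Gamma_qpq = 0.289855, Gamma_qqq = 0.000000; k1 = (-1.000000, -0.750000, 1.183308, -0.434783)
  k2: at (p, q) = (-0.800000, 0.712500), (dp/dtau, dq/dtau) = (-0.940835, -0.771739); Gamma_ppp = 0.000000, Gamma_ppq = 0.000000, Gamma_pqq = -2.073171, Gamma_qpp = 0.000000, Gamma_qpq = 0.294118, Gamma_qqq = 0.000000; k2 = (-0.940835, -0.771739, 1.234742, -0.427105)
  k3: at (p, q) = (-0.797042, 0.711413), (dp/dtau, dq/dtau) = (-0.938263, -0.771355); Gamma_ppp = 0.000000, Gamma_ppq = 0.000000, Gamma_pqq = -2.074975, Gamma_qpp = 0.000000, Gamma_qpq = 0.293862, Gamma_qqq = 0.000000; k3 = (-0.938263, -0.771355, 1.234587, -0.425356)
  k4: at (p, q) = (-0.843826, 0.672864), (dp/dtau, dq/dtau) = (-0.876541, -0.792536); Gamma_ppp = 0.000000, Gamma_ppq = 0.000000, Gamma_pqq = -2.046447, Gamma_qpp = 0.000000, Gamma_qpq = 0.297958, Gamma_qqq = 0.000000; k4 = (-0.876541, -0.792536, 1.285399, -0.413977)
  Y <- Y + (h/6)(k1 + 2k2 + 2k3 + k4): p = -0.8439, q = 0.6729, dp/dtau = -0.8765, dq/dtau = -0.7926
step 2:
  k1: at (p, q) = (-0.843912, 0.672855), (dp/dtau, dq/dtau) = (-0.876544, -0.792561); Gamma_ppp = 0.000000, Gamma_ppq = 0.000000, Gamma_pqq = -2.046395, Gamma_qpp = 0.000000, Gamma_qpq = 0.297966, Gamma_qqq = 0.000000; k1 = (-0.876544, -0.792561, 1.285450, -0.414003)
  k2: at (p, q) = (-0.887739, 0.633227), (dp/dtau, dq/dtau) = (-0.812271, -0.813262); Gamma_ppp = 0.000000, Gamma_ppq = 0.000000, Gamma_pqq = -2.019671, Gamma_qpp = 0.000000, Gamma_qpq = 0.301909, Gamma_qqq = 0.000000; k2 = (-0.812271, -0.813262, 1.335799, -0.398875)
  k3: at (p, q) = (-0.884526, 0.632192), (dp/dtau, dq/dtau) = (-0.809754, -0.812505); Gamma_ppp = 0.000000, Gamma_ppq = 0.000000, Gamma_pqq = -2.021631, Gamma_qpp = 0.000000, Gamma_qpq = 0.301616, Gamma_qqq = 0.000000; k3 = (-0.809754, -0.812505, 1.334609, -0.396884)
  k4: at (p, q) = (-0.924888, 0.591604), (dp/dtau, dq/dtau) = (-0.743083, -0.832250); Gamma_ppp = 0.000000, Gamma_ppq = 0.000000, Gamma_pqq = -1.997020, Gamma_qpp = 0.000000, Gamma_qpq = 0.305333, Gamma_qqq = 0.000000; k4 = (-0.743083, -0.832250, 1.383215, -0.377655)
  Y <- Y + (h/6)(k1 + 2k2 + 2k3 + k4): p = -0.9250, q = 0.5916, dp/dtau = -0.7431, dq/dtau = -0.8323
step 3:
  k1: at (p, q) = (-0.924974, 0.591582), (dp/dtau, dq/dtau) = (-0.743053, -0.832281); Gamma_ppp = 0.000000, Gamma_ppq = 0.000000, Gamma_pqq = -1.996967, Gamma_qpp = 0.000000, Gamma_qpq = 0.305341, Gamma_qqq = 0.000000; k1 = (-0.743053, -0.832281, 1.383282, -0.377663)
  k2: at (p, q) = (-0.962126, 0.549968), (dp/dtau, dq/dtau) = (-0.673888, -0.851164); Gamma_ppp = 0.000000, Gamma_ppq = 0.000000, Gamma_pqq = -1.974313, Gamma_qpp = 0.000000, Gamma_qpq = 0.308845, Gamma_qqq = 0.000000; k2 = (-0.673888, -0.851164, 1.430351, -0.354300)
  k3: at (p, q) = (-0.958668, 0.549024), (dp/dtau, dq/dtau) = (-0.671535, -0.849996); Gamma_ppp = 0.000000, Gamma_ppq = 0.000000, Gamma_pqq = -1.976422, Gamma_qpp = 0.000000, Gamma_qpq = 0.308515, Gamma_qqq = 0.000000; k3 = (-0.671535, -0.849996, 1.427951, -0.352202)
  k4: at (p, q) = (-0.992127, 0.506583), (dp/dtau, dq/dtau) = (-0.600257, -0.867501); Gamma_ppp = 0.000000, Gamma_ppq = 0.000000, Gamma_pqq = -1.956020, Gamma_qpp = 0.000000, Gamma_qpq = 0.311733, Gamma_qqq = 0.000000; k4 = (-0.600257, -0.867501, 1.472019, -0.324654)
  Y <- Y + (h/6)(k1 + 2k2 + 2k3 + k4): p = -0.9922, q = 0.5065, dp/dtau = -0.6002, dq/dtau = -0.8675
step 4:
  k1: at (p, q) = (-0.992210, 0.506547), (dp/dtau, dq/dtau) = (-0.600187, -0.867536); Gamma_ppp = 0.000000, Gamma_ppq = 0.000000, Gamma_pqq = -1.955970, Gamma_qpp = 0.000000, Gamma_qpq = 0.311741, Gamma_qqq = 0.000000; k1 = (-0.600187, -0.867536, 1.472101, -0.324637)
  k2: at (p, q) = (-1.022219, 0.463170), (dp/dtau, dq/dtau) = (-0.526582, -0.883768); Gamma_ppp = 0.000000, Gamma_ppq = 0.000000, Gamma_pqq = -1.937671, Gamma_qpp = 0.000000, Gamma_qpq = 0.314685, Gamma_qqq = 0.000000; k2 = (-0.526582, -0.883768, 1.513411, -0.292894)
  k3: at (p, q) = (-1.018539, 0.462359), (dp/dtau, dq/dtau) = (-0.524517, -0.882181); Gamma_ppp = 0.000000, Gamma_ppq = 0.000000, Gamma_pqq = -1.939915, Gamma_qpp = 0.000000, Gamma_qpq = 0.314321, Gamma_qqq = 0.000000; k3 = (-0.524517, -0.882181, 1.509726, -0.290884)
  k4: at (p, q) = (-1.044661, 0.418329), (dp/dtau, dq/dtau) = (-0.449215, -0.896625); Gamma_ppp = 0.000000, Gamma_ppq = 0.000000, Gamma_pqq = -1.923987, Gamma_qpp = 0.000000, Gamma_qpq = 0.316923, Gamma_qqq = 0.000000; k4 = (-0.449215, -0.896625, 1.546762, -0.255299)
  Y <- Y + (h/6)(k1 + 2k2 + 2k3 + k4): p = -1.0447, q = 0.4183, dp/dtau = -0.4491, dq/dtau = -0.8967


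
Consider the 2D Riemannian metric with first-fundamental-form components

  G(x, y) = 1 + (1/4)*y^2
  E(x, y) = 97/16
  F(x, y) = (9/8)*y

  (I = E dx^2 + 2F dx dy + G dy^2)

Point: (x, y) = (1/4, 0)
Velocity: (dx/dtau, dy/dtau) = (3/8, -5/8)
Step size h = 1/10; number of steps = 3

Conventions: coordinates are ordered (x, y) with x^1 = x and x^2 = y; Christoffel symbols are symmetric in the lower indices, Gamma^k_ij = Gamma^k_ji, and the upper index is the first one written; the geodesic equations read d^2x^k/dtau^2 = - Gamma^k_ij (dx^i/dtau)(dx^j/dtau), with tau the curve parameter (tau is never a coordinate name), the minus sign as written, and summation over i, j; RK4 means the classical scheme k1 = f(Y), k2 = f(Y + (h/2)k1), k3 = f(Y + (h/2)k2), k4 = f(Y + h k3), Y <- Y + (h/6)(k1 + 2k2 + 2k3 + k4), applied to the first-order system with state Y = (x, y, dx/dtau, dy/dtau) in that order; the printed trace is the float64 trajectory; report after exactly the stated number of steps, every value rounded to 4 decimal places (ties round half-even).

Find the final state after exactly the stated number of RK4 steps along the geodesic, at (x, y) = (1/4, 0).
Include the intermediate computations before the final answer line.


f(Y) = (dx/dtau, dy/dtau, -Gamma^x_ij Y'^i Y'^j, -Gamma^y_ij Y'^i Y'^j) with the Gammas evaluated at the stage position; h = 0.100000; intermediate values shown to 6 dp
step 0: x = 0.2500, y = 0.0000, dx/dtau = 0.3750, dy/dtau = -0.6250
step 1:
  k1: at (x, y) = (0.250000, 0.000000), (dx/dtau, dy/dtau) = (0.375000, -0.625000); Gamma_xxx = 0.000000, Gamma_xxy = 0.000000, Gamma_xyy = 0.185567, Gamma_yxx = 0.000000, Gamma_yxy = 0.000000, Gamma_yyy = 0.000000; k1 = (0.375000, -0.625000, -0.072487, 0.000000)
  k2: at (x, y) = (0.268750, -0.031250), (dx/dtau, dy/dtau) = (0.371376, -0.625000); Gamma_xxx = 0.000000, Gamma_xxy = 0.000000, Gamma_xyy = 0.185560, Gamma_yxx = 0.000000, Gamma_yxy = 0.000000, Gamma_yyy = -0.001289; k2 = (0.371376, -0.625000, -0.072484, 0.000503)
  k3: at (x, y) = (0.268569, -0.031250), (dx/dtau, dy/dtau) = (0.371376, -0.624975); Gamma_xxx = 0.000000, Gamma_xxy = 0.000000, Gamma_xyy = 0.185560, Gamma_yxx = 0.000000, Gamma_yxy = 0.000000, Gamma_yyy = -0.001289; k3 = (0.371376, -0.624975, -0.072478, 0.000503)
  k4: at (x, y) = (0.287138, -0.062497), (dx/dtau, dy/dtau) = (0.367752, -0.624950); Gamma_xxx = 0.000000, Gamma_xxy = 0.000000, Gamma_xyy = 0.185537, Gamma_yxx = 0.000000, Gamma_yxy = 0.000000, Gamma_yyy = -0.002577; k4 = (0.367752, -0.624950, -0.072464, 0.001006)
  Y <- Y + (h/6)(k1 + 2k2 + 2k3 + k4): x = 0.2871, y = -0.0625, dx/dtau = 0.3678, dy/dtau = -0.6249
step 2:
  k1: at (x, y) = (0.287138, -0.062498), (dx/dtau, dy/dtau) = (0.367752, -0.624950); Gamma_xxx = 0.000000, Gamma_xxy = 0.000000, Gamma_xyy = 0.185537, Gamma_yxx = 0.000000, Gamma_yxy = 0.000000, Gamma_yyy = -0.002577; k1 = (0.367752, -0.624950, -0.072464, 0.001006)
  k2: at (x, y) = (0.305525, -0.093746), (dx/dtau, dy/dtau) = (0.364129, -0.624899); Gamma_xxx = 0.000000, Gamma_xxy = 0.000000, Gamma_xyy = 0.185500, Gamma_yxx = 0.000000, Gamma_yxy = 0.000000, Gamma_yyy = -0.003864; k2 = (0.364129, -0.624899, -0.072438, 0.001509)
  k3: at (x, y) = (0.305344, -0.093743), (dx/dtau, dy/dtau) = (0.364130, -0.624874); Gamma_xxx = 0.000000, Gamma_xxy = 0.000000, Gamma_xyy = 0.185500, Gamma_yxx = 0.000000, Gamma_yxy = 0.000000, Gamma_yyy = -0.003864; k3 = (0.364130, -0.624874, -0.072432, 0.001509)
  k4: at (x, y) = (0.323551, -0.124986), (dx/dtau, dy/dtau) = (0.360509, -0.624799); Gamma_xxx = 0.000000, Gamma_xxy = 0.000000, Gamma_xyy = 0.185448, Gamma_yxx = 0.000000, Gamma_yxy = 0.000000, Gamma_yyy = -0.005151; k4 = (0.360509, -0.624799, -0.072394, 0.002011)
  Y <- Y + (h/6)(k1 + 2k2 + 2k3 + k4): x = 0.3236, y = -0.1250, dx/dtau = 0.3605, dy/dtau = -0.6248
step 3:
  k1: at (x, y) = (0.323551, -0.124987), (dx/dtau, dy/dtau) = (0.360509, -0.624799); Gamma_xxx = 0.000000, Gamma_xxy = 0.000000, Gamma_xyy = 0.185448, Gamma_yxx = 0.000000, Gamma_yxy = 0.000000, Gamma_yyy = -0.005151; k1 = (0.360509, -0.624799, -0.072394, 0.002011)
  k2: at (x, y) = (0.341576, -0.156227), (dx/dtau, dy/dtau) = (0.356889, -0.624698); Gamma_xxx = 0.000000, Gamma_xxy = 0.000000, Gamma_xyy = 0.185380, Gamma_yxx = 0.000000, Gamma_yxy = 0.000000, Gamma_yyy = -0.006436; k2 = (0.356889, -0.624698, -0.072344, 0.002512)
  k3: at (x, y) = (0.341395, -0.156221), (dx/dtau, dy/dtau) = (0.356892, -0.624673); Gamma_xxx = 0.000000, Gamma_xxy = 0.000000, Gamma_xyy = 0.185380, Gamma_yxx = 0.000000, Gamma_yxy = 0.000000, Gamma_yyy = -0.006436; k3 = (0.356892, -0.624673, -0.072339, 0.002511)
  k4: at (x, y) = (0.359240, -0.187454), (dx/dtau, dy/dtau) = (0.353275, -0.624548); Gamma_xxx = 0.000000, Gamma_xxy = 0.000000, Gamma_xyy = 0.185299, Gamma_yxx = 0.000000, Gamma_yxy = 0.000000, Gamma_yyy = -0.007719; k4 = (0.353275, -0.624548, -0.072277, 0.003011)
  Y <- Y + (h/6)(k1 + 2k2 + 2k3 + k4): x = 0.3592, y = -0.1875, dx/dtau = 0.3533, dy/dtau = -0.6245

Answer: x = 0.3592, y = -0.1875, dx/dtau = 0.3533, dy/dtau = -0.6245


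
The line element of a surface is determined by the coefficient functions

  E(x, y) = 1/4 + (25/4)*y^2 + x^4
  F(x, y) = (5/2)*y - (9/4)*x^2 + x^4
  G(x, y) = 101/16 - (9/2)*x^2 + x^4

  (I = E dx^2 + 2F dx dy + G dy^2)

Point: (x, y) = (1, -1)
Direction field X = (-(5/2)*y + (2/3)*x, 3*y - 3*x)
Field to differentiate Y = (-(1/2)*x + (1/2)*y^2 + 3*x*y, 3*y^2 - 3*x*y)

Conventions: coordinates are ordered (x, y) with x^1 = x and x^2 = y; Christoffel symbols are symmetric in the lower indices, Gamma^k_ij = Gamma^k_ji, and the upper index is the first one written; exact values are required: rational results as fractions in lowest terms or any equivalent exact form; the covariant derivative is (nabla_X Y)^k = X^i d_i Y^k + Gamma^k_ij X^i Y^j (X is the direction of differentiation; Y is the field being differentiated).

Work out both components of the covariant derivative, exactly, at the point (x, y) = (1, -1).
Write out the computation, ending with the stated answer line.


E = 15/2, F = -15/4, G = 45/16 at the point
E_x = 4, E_y = -25/2, F_x = -1/2, F_y = 5/2, G_x = -5, G_y = 0
EG - F^2 = 225/32;  g^inv = (32/225) * [[45/16, 15/4], [15/4, 15/2]]
first-kind symbols [ij,l] = (1/2)(d_i g_jl + d_j g_il - d_l g_ij): [xx,x] = E_x/2 = 2, [xx,y] = F_x - E_y/2 = 23/4, [xy,x] = E_y/2 = -25/4, [xy,y] = G_x/2 = -5/2, [yy,x] = F_y - G_x/2 = 5, [yy,y] = G_y/2 = 0
Gamma^x_ij = (G*[ij,x] - F*[ij,y])/(EG - F^2), Gamma^y_ij = (E*[ij,y] - F*[ij,x])/(EG - F^2)
Gamma_xxx = 58/15, Gamma_xxy = -23/6, Gamma_xyy = 2, Gamma_yxx = 36/5, Gamma_yxy = -6, Gamma_yyy = 8/3
X = (19/6, -6), Y = (-3, 6) at the point

Answer: (nabla_X Y)^x = -5473/20, (nabla_X Y)^y = -3229/10


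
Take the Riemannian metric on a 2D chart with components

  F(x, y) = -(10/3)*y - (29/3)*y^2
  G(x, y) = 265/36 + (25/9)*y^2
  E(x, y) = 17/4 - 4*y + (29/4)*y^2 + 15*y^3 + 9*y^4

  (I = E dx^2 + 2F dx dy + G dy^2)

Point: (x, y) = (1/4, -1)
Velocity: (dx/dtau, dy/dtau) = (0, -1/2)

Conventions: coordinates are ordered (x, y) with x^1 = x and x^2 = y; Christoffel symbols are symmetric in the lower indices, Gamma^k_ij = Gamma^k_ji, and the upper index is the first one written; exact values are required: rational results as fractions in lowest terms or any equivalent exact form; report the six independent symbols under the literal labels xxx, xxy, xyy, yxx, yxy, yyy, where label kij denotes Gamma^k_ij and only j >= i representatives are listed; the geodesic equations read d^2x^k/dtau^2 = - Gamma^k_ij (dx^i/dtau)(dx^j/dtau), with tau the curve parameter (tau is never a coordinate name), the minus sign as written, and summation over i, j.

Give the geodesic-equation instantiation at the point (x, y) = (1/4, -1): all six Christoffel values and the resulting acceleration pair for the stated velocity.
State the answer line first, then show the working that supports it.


Answer: Gamma_xxx = 38/71, Gamma_xxy = -365/426, Gamma_xyy = 440/171, Gamma_yxx = 57/71, Gamma_yxy = -38/71, Gamma_yyy = 4/3; accelerations (d^2x/dtau^2, d^2y/dtau^2) = (-110/171, -1/3)

E = 19/2, F = -19/3, G = 365/36 at the point
E_x = 0, E_y = -19/2, F_x = 0, F_y = 16, G_x = 0, G_y = -50/9
EG - F^2 = 1349/24;  g^inv = (24/1349) * [[365/36, 19/3], [19/3, 19/2]]
first-kind symbols [ij,l] = (1/2)(d_i g_jl + d_j g_il - d_l g_ij): [xx,x] = E_x/2 = 0, [xx,y] = F_x - E_y/2 = 19/4, [xy,x] = E_y/2 = -19/4, [xy,y] = G_x/2 = 0, [yy,x] = F_y - G_x/2 = 16, [yy,y] = G_y/2 = -25/9
Gamma^x_ij = (G*[ij,x] - F*[ij,y])/(EG - F^2), Gamma^y_ij = (E*[ij,y] - F*[ij,x])/(EG - F^2)
Gamma_xxx = 38/71, Gamma_xxy = -365/426, Gamma_xyy = 440/171, Gamma_yxx = 57/71, Gamma_yxy = -38/71, Gamma_yyy = 4/3
d^2x/dtau^2 = -(Gamma_xxx*(0)^2 + 2*Gamma_xxy*(0)*(-1/2) + Gamma_xyy*(-1/2)^2) = -110/171
d^2y/dtau^2 = -(Gamma_yxx*(0)^2 + 2*Gamma_yxy*(0)*(-1/2) + Gamma_yyy*(-1/2)^2) = -1/3


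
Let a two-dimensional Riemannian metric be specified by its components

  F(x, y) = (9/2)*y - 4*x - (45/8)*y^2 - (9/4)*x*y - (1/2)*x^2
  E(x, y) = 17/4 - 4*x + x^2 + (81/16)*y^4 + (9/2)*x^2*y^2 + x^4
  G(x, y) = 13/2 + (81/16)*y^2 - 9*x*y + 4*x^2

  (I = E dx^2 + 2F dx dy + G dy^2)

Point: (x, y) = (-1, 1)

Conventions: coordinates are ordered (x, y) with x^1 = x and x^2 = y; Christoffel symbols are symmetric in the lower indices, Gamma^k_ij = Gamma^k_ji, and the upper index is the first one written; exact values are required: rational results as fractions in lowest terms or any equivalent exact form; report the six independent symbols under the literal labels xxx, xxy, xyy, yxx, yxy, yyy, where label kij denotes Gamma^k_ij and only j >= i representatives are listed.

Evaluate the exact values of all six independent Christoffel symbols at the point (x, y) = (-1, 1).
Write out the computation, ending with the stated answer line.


E = 317/16, F = 37/8, G = 393/16 at the point
E_x = -19, E_y = 117/4, F_x = -21/4, F_y = -9/2, G_x = -17, G_y = 153/8
EG - F^2 = 119105/256;  g^inv = (256/119105) * [[393/16, -37/8], [-37/8, 317/16]]
first-kind symbols [ij,l] = (1/2)(d_i g_jl + d_j g_il - d_l g_ij): [xx,x] = E_x/2 = -19/2, [xx,y] = F_x - E_y/2 = -159/8, [xy,x] = E_y/2 = 117/8, [xy,y] = G_x/2 = -17/2, [yy,x] = F_y - G_x/2 = 4, [yy,y] = G_y/2 = 153/16
Gamma^x_ij = (G*[ij,x] - F*[ij,y])/(EG - F^2), Gamma^y_ij = (E*[ij,y] - F*[ij,x])/(EG - F^2)

Answer: Gamma_xxx = -5172/17015, Gamma_xxy = 102026/119105, Gamma_xyy = 2766/23821, Gamma_yxx = -12794/17015, Gamma_yxy = -60428/119105, Gamma_yyy = 8753/23821


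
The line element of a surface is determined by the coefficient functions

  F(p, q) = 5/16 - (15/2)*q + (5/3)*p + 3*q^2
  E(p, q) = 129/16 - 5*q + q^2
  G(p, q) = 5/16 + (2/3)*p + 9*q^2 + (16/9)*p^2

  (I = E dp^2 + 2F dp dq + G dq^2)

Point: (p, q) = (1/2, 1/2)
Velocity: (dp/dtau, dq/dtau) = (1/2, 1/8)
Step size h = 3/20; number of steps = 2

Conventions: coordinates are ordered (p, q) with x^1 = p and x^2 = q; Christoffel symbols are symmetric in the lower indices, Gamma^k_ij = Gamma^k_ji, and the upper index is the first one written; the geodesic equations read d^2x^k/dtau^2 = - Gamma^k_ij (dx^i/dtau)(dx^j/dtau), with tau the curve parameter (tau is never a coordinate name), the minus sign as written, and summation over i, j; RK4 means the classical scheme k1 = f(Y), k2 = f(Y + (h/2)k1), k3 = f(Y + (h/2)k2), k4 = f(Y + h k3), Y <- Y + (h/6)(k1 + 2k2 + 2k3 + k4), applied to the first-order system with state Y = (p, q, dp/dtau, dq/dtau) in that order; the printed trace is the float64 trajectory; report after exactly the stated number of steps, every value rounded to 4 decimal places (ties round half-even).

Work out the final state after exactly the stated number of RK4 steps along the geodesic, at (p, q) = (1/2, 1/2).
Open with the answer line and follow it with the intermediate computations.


Answer: p = 0.6471, q = 0.5227, dp/dtau = 0.4808, dq/dtau = 0.0325

f(Y) = (dp/dtau, dq/dtau, -Gamma^p_ij Y'^i Y'^j, -Gamma^q_ij Y'^i Y'^j) with the Gammas evaluated at the stage position; h = 0.150000; intermediate values shown to 6 dp
step 0: p = 0.5000, q = 0.5000, dp/dtau = 0.5000, dq/dtau = 0.1250
step 1:
  k1: at (p, q) = (0.500000, 0.500000), (dp/dtau, dq/dtau) = (0.500000, 0.125000); Gamma_ppp = 0.425513, Gamma_ppq = -0.276287, Gamma_pqq = -0.674080, Gamma_qpp = 1.333913, Gamma_qpq = 0.212539, Gamma_qqq = 0.973016; k1 = (0.500000, 0.125000, -0.061310, -0.375249)
  k2: at (p, q) = (0.537500, 0.509375), (dp/dtau, dq/dtau) = (0.495402, 0.096856); Gamma_ppp = 0.395306, Gamma_ppq = -0.273693, Gamma_pqq = -0.693869, Gamma_qpp = 1.245059, Gamma_qpq = 0.223618, Gamma_qqq = 0.941043; k2 = (0.495402, 0.096856, -0.064243, -0.335854)
  k3: at (p, q) = (0.537155, 0.507264), (dp/dtau, dq/dtau) = (0.495182, 0.099811); Gamma_ppp = 0.394912, Gamma_ppq = -0.273380, Gamma_pqq = -0.696211, Gamma_qpp = 1.251648, Gamma_qpq = 0.225587, Gamma_qqq = 0.941574; k3 = (0.495182, 0.099811, -0.062875, -0.338590)
  k4: at (p, q) = (0.574277, 0.514972), (dp/dtau, dq/dtau) = (0.490569, 0.074212); Gamma_ppp = 0.367139, Gamma_ppq = -0.271237, Gamma_pqq = -0.717084, Gamma_qpp = 1.175295, Gamma_qpq = 0.236298, Gamma_qqq = 0.912136; k4 = (0.490569, 0.074212, -0.064656, -0.305072)
  Y <- Y + (h/6)(k1 + 2k2 + 2k3 + k4): p = 0.5743, q = 0.5148, dp/dtau = 0.4905, dq/dtau = 0.0743
step 2:
  k1: at (p, q) = (0.574293, 0.514814), (dp/dtau, dq/dtau) = (0.490495, 0.074270); Gamma_ppp = 0.367074, Gamma_ppq = -0.271214, Gamma_pqq = -0.717288, Gamma_qpp = 1.175689, Gamma_qpq = 0.236462, Gamma_qqq = 0.912143; k1 = (0.490495, 0.074270, -0.064596, -0.305113)
  k2: at (p, q) = (0.611081, 0.520384), (dp/dtau, dq/dtau) = (0.485650, 0.051386); Gamma_ppp = 0.341199, Gamma_ppq = -0.269421, Gamma_pqq = -0.739809, Gamma_qpp = 1.111409, Gamma_qpq = 0.247491, Gamma_qqq = 0.885058; k2 = (0.485650, 0.051386, -0.065073, -0.276822)
  k3: at (p, q) = (0.610717, 0.518668), (dp/dtau, dq/dtau) = (0.485614, 0.053508); Gamma_ppp = 0.340883, Gamma_ppq = -0.269236, Gamma_pqq = -0.741540, Gamma_qpp = 1.116085, Gamma_qpq = 0.249008, Gamma_qqq = 0.885519; k3 = (0.485614, 0.053508, -0.064273, -0.278673)
  k4: at (p, q) = (0.647136, 0.522840), (dp/dtau, dq/dtau) = (0.480854, 0.032469); Gamma_ppp = 0.316828, Gamma_ppq = -0.267925, Gamma_pqq = -0.764666, Gamma_qpp = 1.060012, Gamma_qpq = 0.259733, Gamma_qqq = 0.860505; k4 = (0.480854, 0.032469, -0.064085, -0.254114)
  Y <- Y + (h/6)(k1 + 2k2 + 2k3 + k4): p = 0.6471, q = 0.5227, dp/dtau = 0.4808, dq/dtau = 0.0325


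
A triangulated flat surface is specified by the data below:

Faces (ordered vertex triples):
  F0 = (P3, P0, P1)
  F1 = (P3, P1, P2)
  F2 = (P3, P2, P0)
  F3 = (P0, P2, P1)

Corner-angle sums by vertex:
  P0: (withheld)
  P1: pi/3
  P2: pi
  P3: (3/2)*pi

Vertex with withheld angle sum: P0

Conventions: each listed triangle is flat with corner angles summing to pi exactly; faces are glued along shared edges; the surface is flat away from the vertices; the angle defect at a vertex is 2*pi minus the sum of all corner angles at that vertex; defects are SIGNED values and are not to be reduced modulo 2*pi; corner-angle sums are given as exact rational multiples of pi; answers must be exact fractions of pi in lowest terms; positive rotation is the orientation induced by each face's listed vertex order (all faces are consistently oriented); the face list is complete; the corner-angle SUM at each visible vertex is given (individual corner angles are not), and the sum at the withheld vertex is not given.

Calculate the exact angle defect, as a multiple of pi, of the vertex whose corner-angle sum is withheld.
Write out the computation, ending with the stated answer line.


V = 4, E = 6, F = 4; chi = V - E + F = 2
Gauss-Bonnet: total defect = 2*pi*chi = 4*pi; visible defects sum to (19/6)*pi

Answer: defect(P0) = (5/6)*pi


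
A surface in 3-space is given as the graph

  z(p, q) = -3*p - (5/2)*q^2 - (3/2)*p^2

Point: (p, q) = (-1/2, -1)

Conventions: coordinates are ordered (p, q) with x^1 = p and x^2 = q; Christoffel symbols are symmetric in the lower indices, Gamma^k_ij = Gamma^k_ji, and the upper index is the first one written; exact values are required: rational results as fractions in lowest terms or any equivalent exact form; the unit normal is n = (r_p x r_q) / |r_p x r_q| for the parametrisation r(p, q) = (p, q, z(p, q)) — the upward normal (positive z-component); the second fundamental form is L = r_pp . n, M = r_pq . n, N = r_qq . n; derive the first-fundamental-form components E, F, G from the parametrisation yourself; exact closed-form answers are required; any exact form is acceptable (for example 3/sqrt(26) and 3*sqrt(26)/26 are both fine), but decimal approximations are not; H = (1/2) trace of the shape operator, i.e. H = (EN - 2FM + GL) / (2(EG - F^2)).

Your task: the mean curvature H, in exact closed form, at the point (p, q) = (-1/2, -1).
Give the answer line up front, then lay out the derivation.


Answer: H = -377*sqrt(113)/12769

z_p = -3/2, z_q = 5, z_pp = -3, z_pq = 0, z_qq = -5
E = 13/4, F = -15/2, G = 26; answer radicand W^2 = 113/4
unnormalised second-form numerators: l = -3, m = 0, n = -5; L = l/sqrt(113/4), and similarly M = m/sqrt(W^2), N = n/sqrt(W^2)
H = (E*n - 2*F*m + G*l) / (2*(EG - F^2)*sqrt(W^2)); E*n - 2*F*m + G*l = -377/4, EG - F^2 = 113/4, so H = (-377/226)/sqrt(113/4)


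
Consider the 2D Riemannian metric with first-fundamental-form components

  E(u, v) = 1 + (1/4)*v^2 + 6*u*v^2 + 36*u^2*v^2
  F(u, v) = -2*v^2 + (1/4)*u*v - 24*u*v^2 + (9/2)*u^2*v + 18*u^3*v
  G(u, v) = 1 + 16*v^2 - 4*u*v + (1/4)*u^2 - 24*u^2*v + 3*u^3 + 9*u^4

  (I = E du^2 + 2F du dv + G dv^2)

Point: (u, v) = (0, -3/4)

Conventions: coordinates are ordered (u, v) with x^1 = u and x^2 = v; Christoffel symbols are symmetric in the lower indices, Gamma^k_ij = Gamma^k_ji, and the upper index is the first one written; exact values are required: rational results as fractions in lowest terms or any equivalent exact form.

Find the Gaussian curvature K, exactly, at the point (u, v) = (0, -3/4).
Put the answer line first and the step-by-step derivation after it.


Answer: K = 72704/421201

E = 73/64, F = -9/8, G = 10, EG - F^2 = 649/64 at the point
E_u = 27/8, E_v = -3/8, F_u = -219/16, F_v = 3, G_u = 3, G_v = -24
E_vv = 1/2, F_uv = 145/4, G_uu = 73/2
Compute both Brioschi determinants and normalise by (EG - F^2)^2.
M1 = [[-E_vv/2 + F_uv - G_uu/2, E_u/2, F_u - E_v/2], [F_v - G_u/2, E, F], [G_v/2, F, G]] = [[71/4, 27/16, -27/2], [3/2, 73/64, -9/8], [-12, -9/8, 10]]; det M1 = 3959/256
M2 = [[0, E_v/2, G_u/2], [E_v/2, E, F], [G_u/2, F, G]] = [[0, -3/16, 3/2], [-3/16, 73/64, -9/8], [3/2, -9/8, 10]]; det M2 = -585/256
det M1 - det M2 = 71/4; K = 71/4 / (649/64)^2 = 72704/421201


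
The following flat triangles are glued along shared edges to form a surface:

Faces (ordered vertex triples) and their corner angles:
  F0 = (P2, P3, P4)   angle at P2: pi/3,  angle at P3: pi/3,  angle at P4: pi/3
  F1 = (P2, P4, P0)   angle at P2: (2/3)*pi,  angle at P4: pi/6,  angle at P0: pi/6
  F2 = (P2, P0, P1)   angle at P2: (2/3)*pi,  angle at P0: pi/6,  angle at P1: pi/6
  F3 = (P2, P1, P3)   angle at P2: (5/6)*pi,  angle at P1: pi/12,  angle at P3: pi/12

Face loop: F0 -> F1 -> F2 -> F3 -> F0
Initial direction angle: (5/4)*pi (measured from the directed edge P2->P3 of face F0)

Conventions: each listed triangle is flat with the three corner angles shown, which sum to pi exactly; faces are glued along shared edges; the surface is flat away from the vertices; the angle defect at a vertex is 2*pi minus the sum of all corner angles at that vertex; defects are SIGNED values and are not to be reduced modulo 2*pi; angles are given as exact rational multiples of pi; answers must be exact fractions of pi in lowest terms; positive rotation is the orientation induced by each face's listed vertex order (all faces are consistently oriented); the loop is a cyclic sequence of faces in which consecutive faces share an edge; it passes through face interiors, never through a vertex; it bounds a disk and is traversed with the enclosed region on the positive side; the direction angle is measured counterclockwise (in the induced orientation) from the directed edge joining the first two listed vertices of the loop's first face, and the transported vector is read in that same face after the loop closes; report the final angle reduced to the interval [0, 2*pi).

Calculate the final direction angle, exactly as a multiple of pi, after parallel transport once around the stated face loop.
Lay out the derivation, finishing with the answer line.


enclosed vertex P2: corner angles sum to (5/2)*pi, defect = 2*pi - (5/2)*pi = -pi/2
holonomy = initial angle + sum of enclosed defects (mod 2*pi), positive in the induced orientation
final angle = (5/4)*pi - pi/2 = (3/4)*pi (mod 2*pi)

Answer: final direction angle = (3/4)*pi


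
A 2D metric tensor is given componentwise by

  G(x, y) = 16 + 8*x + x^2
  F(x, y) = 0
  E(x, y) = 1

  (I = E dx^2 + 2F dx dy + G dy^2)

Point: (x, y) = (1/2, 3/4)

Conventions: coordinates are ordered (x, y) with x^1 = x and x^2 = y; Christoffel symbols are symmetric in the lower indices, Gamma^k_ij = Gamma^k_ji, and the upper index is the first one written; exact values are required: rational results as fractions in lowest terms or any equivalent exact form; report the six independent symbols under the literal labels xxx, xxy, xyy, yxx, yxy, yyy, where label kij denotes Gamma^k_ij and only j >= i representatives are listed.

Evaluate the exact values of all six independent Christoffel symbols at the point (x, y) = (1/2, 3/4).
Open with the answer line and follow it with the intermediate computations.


Answer: Gamma_xxx = 0, Gamma_xxy = 0, Gamma_xyy = -9/2, Gamma_yxx = 0, Gamma_yxy = 2/9, Gamma_yyy = 0

E = 1, F = 0, G = 81/4 at the point
E_x = 0, E_y = 0, F_x = 0, F_y = 0, G_x = 9, G_y = 0
EG - F^2 = 81/4;  g^inv = (4/81) * [[81/4, 0], [0, 1]]
first-kind symbols [ij,l] = (1/2)(d_i g_jl + d_j g_il - d_l g_ij): [xx,x] = E_x/2 = 0, [xx,y] = F_x - E_y/2 = 0, [xy,x] = E_y/2 = 0, [xy,y] = G_x/2 = 9/2, [yy,x] = F_y - G_x/2 = -9/2, [yy,y] = G_y/2 = 0
Gamma^x_ij = (G*[ij,x] - F*[ij,y])/(EG - F^2), Gamma^y_ij = (E*[ij,y] - F*[ij,x])/(EG - F^2)


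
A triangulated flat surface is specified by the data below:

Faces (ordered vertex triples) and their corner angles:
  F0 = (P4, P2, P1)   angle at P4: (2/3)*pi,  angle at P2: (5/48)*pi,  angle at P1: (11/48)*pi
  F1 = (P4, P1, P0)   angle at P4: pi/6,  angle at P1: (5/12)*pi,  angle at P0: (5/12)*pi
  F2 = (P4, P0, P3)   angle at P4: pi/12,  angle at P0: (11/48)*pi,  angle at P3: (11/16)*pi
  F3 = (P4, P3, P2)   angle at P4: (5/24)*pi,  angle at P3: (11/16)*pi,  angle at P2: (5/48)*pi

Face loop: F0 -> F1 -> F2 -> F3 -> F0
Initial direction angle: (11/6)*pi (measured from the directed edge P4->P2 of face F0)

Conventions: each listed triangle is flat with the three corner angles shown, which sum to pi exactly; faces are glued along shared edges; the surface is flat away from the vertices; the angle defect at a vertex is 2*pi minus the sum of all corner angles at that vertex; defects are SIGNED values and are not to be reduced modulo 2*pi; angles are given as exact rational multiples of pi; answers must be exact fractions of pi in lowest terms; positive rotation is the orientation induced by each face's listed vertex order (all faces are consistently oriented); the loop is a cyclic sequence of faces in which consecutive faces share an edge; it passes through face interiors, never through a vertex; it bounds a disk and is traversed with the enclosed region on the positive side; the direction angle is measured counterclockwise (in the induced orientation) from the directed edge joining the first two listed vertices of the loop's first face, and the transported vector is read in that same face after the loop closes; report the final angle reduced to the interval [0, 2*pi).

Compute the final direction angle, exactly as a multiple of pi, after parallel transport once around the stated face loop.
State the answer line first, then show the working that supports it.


Answer: final direction angle = (17/24)*pi

enclosed vertex P4: corner angles sum to (9/8)*pi, defect = 2*pi - (9/8)*pi = (7/8)*pi
the rotation equals the total enclosed defect, so the final angle is initial + defects (mod 2*pi)
final angle = (11/6)*pi + (7/8)*pi = (17/24)*pi (mod 2*pi)


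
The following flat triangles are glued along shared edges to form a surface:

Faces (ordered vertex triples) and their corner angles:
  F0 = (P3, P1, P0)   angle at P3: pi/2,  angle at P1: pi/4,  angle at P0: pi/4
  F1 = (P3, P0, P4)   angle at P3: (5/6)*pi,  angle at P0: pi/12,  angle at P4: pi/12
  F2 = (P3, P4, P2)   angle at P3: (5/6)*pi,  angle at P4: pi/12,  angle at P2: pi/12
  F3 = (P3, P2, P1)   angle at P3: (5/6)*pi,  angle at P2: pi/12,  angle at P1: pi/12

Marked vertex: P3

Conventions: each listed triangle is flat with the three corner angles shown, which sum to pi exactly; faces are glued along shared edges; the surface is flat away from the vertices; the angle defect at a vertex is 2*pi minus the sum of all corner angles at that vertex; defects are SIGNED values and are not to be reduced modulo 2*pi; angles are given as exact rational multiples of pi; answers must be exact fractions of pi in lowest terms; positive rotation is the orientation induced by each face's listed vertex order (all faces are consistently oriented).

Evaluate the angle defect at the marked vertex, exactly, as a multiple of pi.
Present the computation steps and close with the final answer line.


Sum of corner angles at P3: 3*pi
defect = 2*pi - 3*pi

Answer: defect(P3) = -pi


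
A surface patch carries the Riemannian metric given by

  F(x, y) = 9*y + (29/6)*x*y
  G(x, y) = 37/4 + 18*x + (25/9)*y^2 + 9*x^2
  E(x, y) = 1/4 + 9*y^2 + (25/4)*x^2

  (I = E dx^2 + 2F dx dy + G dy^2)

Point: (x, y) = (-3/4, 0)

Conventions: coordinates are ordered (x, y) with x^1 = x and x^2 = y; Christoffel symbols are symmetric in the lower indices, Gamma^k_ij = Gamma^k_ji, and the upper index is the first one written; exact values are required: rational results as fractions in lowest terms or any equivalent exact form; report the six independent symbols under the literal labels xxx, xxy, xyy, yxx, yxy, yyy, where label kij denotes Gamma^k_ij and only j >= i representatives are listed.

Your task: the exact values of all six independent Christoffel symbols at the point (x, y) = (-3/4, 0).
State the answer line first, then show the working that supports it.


Answer: Gamma_xxx = -300/241, Gamma_xxy = 0, Gamma_xyy = 200/241, Gamma_yxx = 0, Gamma_yxy = 36/13, Gamma_yyy = 0

E = 241/64, F = 0, G = 13/16 at the point
E_x = -75/8, E_y = 0, F_x = 0, F_y = 43/8, G_x = 9/2, G_y = 0
EG - F^2 = 3133/1024;  g^inv = (1024/3133) * [[13/16, 0], [0, 241/64]]
first-kind symbols [ij,l] = (1/2)(d_i g_jl + d_j g_il - d_l g_ij): [xx,x] = E_x/2 = -75/16, [xx,y] = F_x - E_y/2 = 0, [xy,x] = E_y/2 = 0, [xy,y] = G_x/2 = 9/4, [yy,x] = F_y - G_x/2 = 25/8, [yy,y] = G_y/2 = 0
Gamma^x_ij = (G*[ij,x] - F*[ij,y])/(EG - F^2), Gamma^y_ij = (E*[ij,y] - F*[ij,x])/(EG - F^2)


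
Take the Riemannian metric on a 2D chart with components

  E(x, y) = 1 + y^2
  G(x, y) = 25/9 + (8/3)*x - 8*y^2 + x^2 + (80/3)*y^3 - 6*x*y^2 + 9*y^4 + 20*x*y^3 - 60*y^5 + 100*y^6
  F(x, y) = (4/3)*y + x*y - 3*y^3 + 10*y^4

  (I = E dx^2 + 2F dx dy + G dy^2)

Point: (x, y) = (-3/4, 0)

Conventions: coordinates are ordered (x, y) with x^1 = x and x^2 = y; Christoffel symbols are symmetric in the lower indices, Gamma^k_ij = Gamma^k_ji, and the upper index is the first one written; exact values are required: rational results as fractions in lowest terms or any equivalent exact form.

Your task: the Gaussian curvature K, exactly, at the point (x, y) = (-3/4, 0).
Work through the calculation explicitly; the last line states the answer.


E = 1, F = 0, G = 193/144, EG - F^2 = 193/144 at the point
E_x = 0, E_y = 0, F_x = 0, F_y = 7/12, G_x = 7/6, G_y = 0
E_yy = 2, F_xy = 1, G_xx = 2
By Brioschi, K is (det M1 - det M2) divided by (EG - F^2) squared.
M1 = [[-E_yy/2 + F_xy - G_xx/2, E_x/2, F_x - E_y/2], [F_y - G_x/2, E, F], [G_y/2, F, G]] = [[-1, 0, 0], [0, 1, 0], [0, 0, 193/144]]; det M1 = -193/144
M2 = [[0, E_y/2, G_x/2], [E_y/2, E, F], [G_x/2, F, G]] = [[0, 0, 7/12], [0, 1, 0], [7/12, 0, 193/144]]; det M2 = -49/144
det M1 - det M2 = -1; K = -1 / (193/144)^2 = -20736/37249

Answer: K = -20736/37249


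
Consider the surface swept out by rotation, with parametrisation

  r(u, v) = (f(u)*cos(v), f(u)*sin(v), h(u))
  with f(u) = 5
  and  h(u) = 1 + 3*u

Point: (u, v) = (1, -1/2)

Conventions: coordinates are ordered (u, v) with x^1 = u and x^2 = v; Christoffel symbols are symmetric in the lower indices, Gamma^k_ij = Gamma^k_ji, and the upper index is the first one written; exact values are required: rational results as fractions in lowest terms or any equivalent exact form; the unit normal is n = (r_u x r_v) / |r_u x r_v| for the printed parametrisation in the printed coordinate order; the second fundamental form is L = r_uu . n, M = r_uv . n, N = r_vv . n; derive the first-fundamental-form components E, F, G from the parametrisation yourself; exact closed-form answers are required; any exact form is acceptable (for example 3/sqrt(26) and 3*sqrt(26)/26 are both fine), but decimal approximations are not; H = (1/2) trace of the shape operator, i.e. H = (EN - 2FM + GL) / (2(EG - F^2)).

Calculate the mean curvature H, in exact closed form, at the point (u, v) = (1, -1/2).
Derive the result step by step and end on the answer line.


f = 5, f' = 0, f'' = 0, h' = 3, h'' = 0
E = 9, F = 0, G = 25; answer radicand W^2 = 9
unnormalised second-form numerators: l = 0, m = 0, n = 15; L = l/sqrt(9), and similarly M = m/sqrt(W^2), N = n/sqrt(W^2)
H = (E*n - 2*F*m + G*l) / (2*(EG - F^2)*sqrt(W^2)); E*n - 2*F*m + G*l = 135, EG - F^2 = 225, so H = (3/10)/sqrt(9)

Answer: H = 1/10
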